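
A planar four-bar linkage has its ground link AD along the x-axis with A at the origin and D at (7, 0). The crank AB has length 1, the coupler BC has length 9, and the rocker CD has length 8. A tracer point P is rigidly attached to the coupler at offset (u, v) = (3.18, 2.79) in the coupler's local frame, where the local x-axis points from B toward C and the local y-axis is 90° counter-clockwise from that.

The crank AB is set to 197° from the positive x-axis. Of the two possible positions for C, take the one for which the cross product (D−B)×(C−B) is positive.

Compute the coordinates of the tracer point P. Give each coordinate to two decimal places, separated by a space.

A=(0,0), D=(7.00,0)
B = A + 1.00·(cos197°, sin197°) = (-0.9563, -0.2924)
|BD| = 7.9617
circle(B,9.00) ∩ circle(D,8.00): a=5.0485, h=7.4507
  candidates: C₊=(3.8151,7.3387) cross=59.320; C₋=(4.3624,-7.5527) cross=-59.320
  mode + wants cross > 0 → take C=(3.8151,7.3387) (cross=59.320)
ex = (C−B)/|BC| = (0.5302,0.8479); ey = (-0.8479,0.5302)
P = B + 3.18·ex + 2.79·ey = (-1.6360,3.8831)

-1.64 3.88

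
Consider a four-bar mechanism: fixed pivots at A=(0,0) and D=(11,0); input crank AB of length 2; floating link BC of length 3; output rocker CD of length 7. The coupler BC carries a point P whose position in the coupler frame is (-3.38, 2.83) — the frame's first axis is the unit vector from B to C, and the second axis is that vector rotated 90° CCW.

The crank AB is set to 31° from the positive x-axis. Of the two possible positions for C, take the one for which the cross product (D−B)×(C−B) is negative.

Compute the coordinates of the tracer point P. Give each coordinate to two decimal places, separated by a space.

0.85 5.35

A=(0,0), D=(11.00,0)
B = A + 2.00·(cos31°, sin31°) = (1.7143, 1.0301)
|BD| = 9.3426
circle(B,3.00) ∩ circle(D,7.00): a=2.5306, h=1.6113
  candidates: C₊=(4.4071,2.3525) cross=15.053; C₋=(4.0518,-0.8504) cross=-15.053
  mode - wants cross < 0 → take C=(4.0518,-0.8504) (cross=-15.053)
ex = (C−B)/|BC| = (0.7792,-0.6268); ey = (0.6268,0.7792)
P = B + -3.38·ex + 2.83·ey = (0.8546,5.3538)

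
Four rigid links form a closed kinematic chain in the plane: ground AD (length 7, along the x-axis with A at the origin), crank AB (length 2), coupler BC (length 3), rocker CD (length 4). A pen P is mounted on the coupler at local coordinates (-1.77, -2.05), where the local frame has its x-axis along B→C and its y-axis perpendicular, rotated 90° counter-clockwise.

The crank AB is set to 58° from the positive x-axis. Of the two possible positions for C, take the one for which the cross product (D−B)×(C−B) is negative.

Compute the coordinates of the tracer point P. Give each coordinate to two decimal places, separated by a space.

-1.65 1.67

A=(0,0), D=(7.00,0)
B = A + 2.00·(cos58°, sin58°) = (1.0598, 1.6961)
|BD| = 6.1776
circle(B,3.00) ∩ circle(D,4.00): a=2.5222, h=1.6243
  candidates: C₊=(3.9311,2.5655) cross=10.034; C₋=(3.0392,-0.5583) cross=-10.034
  mode - wants cross < 0 → take C=(3.0392,-0.5583) (cross=-10.034)
ex = (C−B)/|BC| = (0.6598,-0.7515); ey = (0.7515,0.6598)
P = B + -1.77·ex + -2.05·ey = (-1.6485,1.6737)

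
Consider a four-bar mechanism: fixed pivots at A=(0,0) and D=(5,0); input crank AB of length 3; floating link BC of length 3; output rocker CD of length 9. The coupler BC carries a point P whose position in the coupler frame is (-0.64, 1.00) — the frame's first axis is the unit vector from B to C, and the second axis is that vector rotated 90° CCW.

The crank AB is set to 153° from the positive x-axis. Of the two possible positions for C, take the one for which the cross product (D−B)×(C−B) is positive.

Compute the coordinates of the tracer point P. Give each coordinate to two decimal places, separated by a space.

A=(0,0), D=(5.00,0)
B = A + 3.00·(cos153°, sin153°) = (-2.6730, 1.3620)
|BD| = 7.7930
circle(B,3.00) ∩ circle(D,9.00): a=-0.7231, h=2.9116
  candidates: C₊=(-2.8761,4.3551) cross=22.690; C₋=(-3.8938,-1.3784) cross=-22.690
  mode + wants cross > 0 → take C=(-2.8761,4.3551) (cross=22.690)
ex = (C−B)/|BC| = (-0.0677,0.9977); ey = (-0.9977,-0.0677)
P = B + -0.64·ex + 1.00·ey = (-3.6274,0.6557)

-3.63 0.66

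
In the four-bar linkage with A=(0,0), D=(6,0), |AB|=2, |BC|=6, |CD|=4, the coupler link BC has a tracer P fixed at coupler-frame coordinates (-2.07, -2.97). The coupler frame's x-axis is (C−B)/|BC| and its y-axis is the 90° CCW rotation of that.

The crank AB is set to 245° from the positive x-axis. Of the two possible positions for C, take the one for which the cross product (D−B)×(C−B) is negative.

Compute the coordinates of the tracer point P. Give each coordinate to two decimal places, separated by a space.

A=(0,0), D=(6.00,0)
B = A + 2.00·(cos245°, sin245°) = (-0.8452, -1.8126)
|BD| = 7.0812
circle(B,6.00) ∩ circle(D,4.00): a=4.9528, h=3.3867
  candidates: C₊=(3.0756,2.7291) cross=23.982; C₋=(4.8095,-3.8187) cross=-23.982
  mode - wants cross < 0 → take C=(4.8095,-3.8187) (cross=-23.982)
ex = (C−B)/|BC| = (0.9424,-0.3344); ey = (0.3344,0.9424)
P = B + -2.07·ex + -2.97·ey = (-3.7891,-3.9196)

-3.79 -3.92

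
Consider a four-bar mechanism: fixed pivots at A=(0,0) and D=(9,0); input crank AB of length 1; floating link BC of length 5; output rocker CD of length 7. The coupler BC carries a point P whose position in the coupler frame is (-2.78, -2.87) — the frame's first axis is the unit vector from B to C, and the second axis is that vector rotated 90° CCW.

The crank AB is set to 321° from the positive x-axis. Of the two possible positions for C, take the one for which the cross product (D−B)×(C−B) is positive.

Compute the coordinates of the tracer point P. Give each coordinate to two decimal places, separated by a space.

A=(0,0), D=(9.00,0)
B = A + 1.00·(cos321°, sin321°) = (0.7771, -0.6293)
|BD| = 8.2469
circle(B,5.00) ∩ circle(D,7.00): a=2.6684, h=4.2285
  candidates: C₊=(3.1151,3.7904) cross=34.872; C₋=(3.7604,-4.6418) cross=-34.872
  mode + wants cross > 0 → take C=(3.1151,3.7904) (cross=34.872)
ex = (C−B)/|BC| = (0.4676,0.8840); ey = (-0.8840,0.4676)
P = B + -2.78·ex + -2.87·ey = (2.0142,-4.4287)

2.01 -4.43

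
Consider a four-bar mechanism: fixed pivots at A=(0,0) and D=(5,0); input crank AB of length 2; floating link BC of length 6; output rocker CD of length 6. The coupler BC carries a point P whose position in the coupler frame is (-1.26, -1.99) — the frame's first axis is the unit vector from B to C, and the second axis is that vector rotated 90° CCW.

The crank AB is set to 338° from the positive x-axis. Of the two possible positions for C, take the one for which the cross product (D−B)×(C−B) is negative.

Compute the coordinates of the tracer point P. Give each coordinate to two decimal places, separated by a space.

-0.50 -0.61

A=(0,0), D=(5.00,0)
B = A + 2.00·(cos338°, sin338°) = (1.8544, -0.7492)
|BD| = 3.2336
circle(B,6.00) ∩ circle(D,6.00): a=1.6168, h=5.7781
  candidates: C₊=(2.0884,5.2462) cross=18.684; C₋=(4.7659,-5.9954) cross=-18.684
  mode - wants cross < 0 → take C=(4.7659,-5.9954) (cross=-18.684)
ex = (C−B)/|BC| = (0.4853,-0.8744); ey = (0.8744,0.4853)
P = B + -1.26·ex + -1.99·ey = (-0.4971,-0.6132)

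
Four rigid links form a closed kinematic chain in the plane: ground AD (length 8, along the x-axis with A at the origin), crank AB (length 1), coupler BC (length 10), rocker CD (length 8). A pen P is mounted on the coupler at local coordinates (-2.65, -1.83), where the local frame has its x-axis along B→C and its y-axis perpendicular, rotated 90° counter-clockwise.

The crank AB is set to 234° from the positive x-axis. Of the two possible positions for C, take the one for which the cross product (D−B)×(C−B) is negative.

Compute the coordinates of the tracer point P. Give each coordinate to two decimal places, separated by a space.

A=(0,0), D=(8.00,0)
B = A + 1.00·(cos234°, sin234°) = (-0.5878, -0.8090)
|BD| = 8.6258
circle(B,10.00) ∩ circle(D,8.00): a=6.3997, h=7.6840
  candidates: C₊=(5.0630,7.4414) cross=66.281; C₋=(6.5044,-7.8589) cross=-66.281
  mode - wants cross < 0 → take C=(6.5044,-7.8589) (cross=-66.281)
ex = (C−B)/|BC| = (0.7092,-0.7050); ey = (0.7050,0.7092)
P = B + -2.65·ex + -1.83·ey = (-3.7573,-0.2386)

-3.76 -0.24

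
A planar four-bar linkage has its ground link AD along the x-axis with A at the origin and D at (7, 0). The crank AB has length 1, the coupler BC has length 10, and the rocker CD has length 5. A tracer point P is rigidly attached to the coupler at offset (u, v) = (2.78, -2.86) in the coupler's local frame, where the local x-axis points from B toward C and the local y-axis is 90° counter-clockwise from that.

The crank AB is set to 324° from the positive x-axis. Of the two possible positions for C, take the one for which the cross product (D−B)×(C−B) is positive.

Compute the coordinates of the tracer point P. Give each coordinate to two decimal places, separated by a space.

A=(0,0), D=(7.00,0)
B = A + 1.00·(cos324°, sin324°) = (0.8090, -0.5878)
|BD| = 6.2188
circle(B,10.00) ∩ circle(D,5.00): a=9.1395, h=4.0583
  candidates: C₊=(9.5240,4.3162) cross=25.238; C₋=(10.2912,-3.7641) cross=-25.238
  mode + wants cross > 0 → take C=(9.5240,4.3162) (cross=25.238)
ex = (C−B)/|BC| = (0.8715,0.4904); ey = (-0.4904,0.8715)
P = B + 2.78·ex + -2.86·ey = (4.6343,-1.7170)

4.63 -1.72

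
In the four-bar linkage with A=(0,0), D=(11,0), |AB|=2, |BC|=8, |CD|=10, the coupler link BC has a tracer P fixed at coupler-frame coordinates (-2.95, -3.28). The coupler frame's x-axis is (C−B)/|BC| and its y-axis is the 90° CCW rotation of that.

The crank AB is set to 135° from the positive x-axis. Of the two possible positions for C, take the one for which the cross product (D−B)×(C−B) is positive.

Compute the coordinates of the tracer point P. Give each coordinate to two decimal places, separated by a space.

-1.06 -2.98

A=(0,0), D=(11.00,0)
B = A + 2.00·(cos135°, sin135°) = (-1.4142, 1.4142)
|BD| = 12.4945
circle(B,8.00) ∩ circle(D,10.00): a=4.8066, h=6.3950
  candidates: C₊=(4.0854,7.2241) cross=79.903; C₋=(2.6377,-5.4838) cross=-79.903
  mode + wants cross > 0 → take C=(4.0854,7.2241) (cross=79.903)
ex = (C−B)/|BC| = (0.6874,0.7262); ey = (-0.7262,0.6874)
P = B + -2.95·ex + -3.28·ey = (-1.0601,-2.9830)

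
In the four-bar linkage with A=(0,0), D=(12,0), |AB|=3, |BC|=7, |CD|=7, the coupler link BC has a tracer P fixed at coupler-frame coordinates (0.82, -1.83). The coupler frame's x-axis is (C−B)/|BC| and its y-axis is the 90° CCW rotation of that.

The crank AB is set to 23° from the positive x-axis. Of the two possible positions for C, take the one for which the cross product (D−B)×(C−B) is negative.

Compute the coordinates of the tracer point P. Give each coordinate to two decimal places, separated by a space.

1.72 -0.54

A=(0,0), D=(12.00,0)
B = A + 3.00·(cos23°, sin23°) = (2.7615, 1.1722)
|BD| = 9.3126
circle(B,7.00) ∩ circle(D,7.00): a=4.6563, h=5.2268
  candidates: C₊=(8.0387,5.7713) cross=48.675; C₋=(6.7229,-4.5991) cross=-48.675
  mode - wants cross < 0 → take C=(6.7229,-4.5991) (cross=-48.675)
ex = (C−B)/|BC| = (0.5659,-0.8245); ey = (0.8245,0.5659)
P = B + 0.82·ex + -1.83·ey = (1.7168,-0.5395)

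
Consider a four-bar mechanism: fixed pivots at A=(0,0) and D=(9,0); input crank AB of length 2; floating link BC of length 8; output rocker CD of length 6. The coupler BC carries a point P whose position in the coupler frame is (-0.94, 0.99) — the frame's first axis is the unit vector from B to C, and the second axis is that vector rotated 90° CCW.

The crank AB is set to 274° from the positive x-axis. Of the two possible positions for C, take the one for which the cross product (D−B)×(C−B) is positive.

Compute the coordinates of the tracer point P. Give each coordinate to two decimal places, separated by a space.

-1.22 -2.15

A=(0,0), D=(9.00,0)
B = A + 2.00·(cos274°, sin274°) = (0.1395, -1.9951)
|BD| = 9.0823
circle(B,8.00) ∩ circle(D,6.00): a=6.0826, h=5.1963
  candidates: C₊=(4.9321,4.4104) cross=47.195; C₋=(7.2150,-5.7283) cross=-47.195
  mode + wants cross > 0 → take C=(4.9321,4.4104) (cross=47.195)
ex = (C−B)/|BC| = (0.5991,0.8007); ey = (-0.8007,0.5991)
P = B + -0.94·ex + 0.99·ey = (-1.2163,-2.1547)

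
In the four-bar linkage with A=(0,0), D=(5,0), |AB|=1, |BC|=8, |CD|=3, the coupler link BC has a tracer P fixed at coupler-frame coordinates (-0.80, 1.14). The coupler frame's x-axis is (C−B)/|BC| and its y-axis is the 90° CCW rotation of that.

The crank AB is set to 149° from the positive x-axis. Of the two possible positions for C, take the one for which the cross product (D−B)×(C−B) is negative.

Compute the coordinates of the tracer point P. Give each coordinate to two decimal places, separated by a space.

A=(0,0), D=(5.00,0)
B = A + 1.00·(cos149°, sin149°) = (-0.8572, 0.5150)
|BD| = 5.8798
circle(B,8.00) ∩ circle(D,3.00): a=7.6169, h=2.4459
  candidates: C₊=(6.9447,2.2843) cross=14.381; C₋=(6.5162,-2.5886) cross=-14.381
  mode - wants cross < 0 → take C=(6.5162,-2.5886) (cross=-14.381)
ex = (C−B)/|BC| = (0.9217,-0.3880); ey = (0.3880,0.9217)
P = B + -0.80·ex + 1.14·ey = (-1.1522,1.8761)

-1.15 1.88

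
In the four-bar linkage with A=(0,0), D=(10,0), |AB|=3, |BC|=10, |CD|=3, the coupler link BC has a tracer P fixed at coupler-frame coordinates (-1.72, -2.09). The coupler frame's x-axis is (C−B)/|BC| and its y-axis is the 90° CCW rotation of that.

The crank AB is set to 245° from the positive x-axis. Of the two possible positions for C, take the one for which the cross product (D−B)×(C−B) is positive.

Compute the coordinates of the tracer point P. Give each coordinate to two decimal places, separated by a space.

-1.85 -5.36

A=(0,0), D=(10.00,0)
B = A + 3.00·(cos245°, sin245°) = (-1.2679, -2.7189)
|BD| = 11.5913
circle(B,10.00) ∩ circle(D,3.00): a=9.7210, h=2.3457
  candidates: C₊=(7.6317,1.8415) cross=27.189; C₋=(8.7321,-2.7189) cross=-27.189
  mode + wants cross > 0 → take C=(7.6317,1.8415) (cross=27.189)
ex = (C−B)/|BC| = (0.8900,0.4560); ey = (-0.4560,0.8900)
P = B + -1.72·ex + -2.09·ey = (-1.8454,-5.3633)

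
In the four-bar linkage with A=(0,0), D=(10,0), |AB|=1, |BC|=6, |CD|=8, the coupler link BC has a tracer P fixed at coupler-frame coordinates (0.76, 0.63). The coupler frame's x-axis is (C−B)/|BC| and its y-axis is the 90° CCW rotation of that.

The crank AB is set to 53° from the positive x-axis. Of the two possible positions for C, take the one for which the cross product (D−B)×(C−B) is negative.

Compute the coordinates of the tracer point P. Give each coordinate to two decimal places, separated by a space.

A=(0,0), D=(10.00,0)
B = A + 1.00·(cos53°, sin53°) = (0.6018, 0.7986)
|BD| = 9.4321
circle(B,6.00) ∩ circle(D,8.00): a=3.2317, h=5.0553
  candidates: C₊=(4.2500,5.5621) cross=47.682; C₋=(3.3939,-4.5121) cross=-47.682
  mode - wants cross < 0 → take C=(3.3939,-4.5121) (cross=-47.682)
ex = (C−B)/|BC| = (0.4653,-0.8851); ey = (0.8851,0.4653)
P = B + 0.76·ex + 0.63·ey = (1.5131,0.4191)

1.51 0.42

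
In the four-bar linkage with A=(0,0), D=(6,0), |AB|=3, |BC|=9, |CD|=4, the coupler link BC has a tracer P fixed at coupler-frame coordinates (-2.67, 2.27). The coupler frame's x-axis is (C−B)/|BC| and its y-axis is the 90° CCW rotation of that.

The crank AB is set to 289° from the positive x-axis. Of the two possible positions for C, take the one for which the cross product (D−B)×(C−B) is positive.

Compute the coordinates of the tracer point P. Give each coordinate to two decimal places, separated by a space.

-2.49 -3.32

A=(0,0), D=(6.00,0)
B = A + 3.00·(cos289°, sin289°) = (0.9767, -2.8366)
|BD| = 5.7688
circle(B,9.00) ∩ circle(D,4.00): a=8.5181, h=2.9054
  candidates: C₊=(6.9654,3.8818) cross=16.761; C₋=(9.8226,-1.1781) cross=-16.761
  mode + wants cross > 0 → take C=(6.9654,3.8818) (cross=16.761)
ex = (C−B)/|BC| = (0.6654,0.7465); ey = (-0.7465,0.6654)
P = B + -2.67·ex + 2.27·ey = (-2.4944,-3.3192)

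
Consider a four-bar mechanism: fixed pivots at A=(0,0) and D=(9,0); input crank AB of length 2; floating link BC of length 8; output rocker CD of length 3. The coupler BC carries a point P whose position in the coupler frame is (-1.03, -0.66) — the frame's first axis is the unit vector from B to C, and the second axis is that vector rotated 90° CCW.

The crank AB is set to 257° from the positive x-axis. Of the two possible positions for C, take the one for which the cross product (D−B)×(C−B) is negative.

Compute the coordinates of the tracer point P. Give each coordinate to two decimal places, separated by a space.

A=(0,0), D=(9.00,0)
B = A + 2.00·(cos257°, sin257°) = (-0.4499, -1.9487)
|BD| = 9.6487
circle(B,8.00) ∩ circle(D,3.00): a=7.6745, h=2.2588
  candidates: C₊=(6.6102,1.8135) cross=21.795; C₋=(7.5226,-2.6110) cross=-21.795
  mode - wants cross < 0 → take C=(7.5226,-2.6110) (cross=-21.795)
ex = (C−B)/|BC| = (0.9966,-0.0828); ey = (0.0828,0.9966)
P = B + -1.03·ex + -0.66·ey = (-1.5310,-2.5212)

-1.53 -2.52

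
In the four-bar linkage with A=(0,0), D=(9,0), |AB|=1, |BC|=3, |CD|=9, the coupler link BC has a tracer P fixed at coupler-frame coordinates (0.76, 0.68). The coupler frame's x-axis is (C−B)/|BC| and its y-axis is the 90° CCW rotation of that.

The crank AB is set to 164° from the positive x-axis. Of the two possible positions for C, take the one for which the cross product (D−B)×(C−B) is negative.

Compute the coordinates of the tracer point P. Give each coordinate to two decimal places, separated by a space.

-0.02 -0.12

A=(0,0), D=(9.00,0)
B = A + 1.00·(cos164°, sin164°) = (-0.9613, 0.2756)
|BD| = 9.9651
circle(B,3.00) ∩ circle(D,9.00): a=1.3699, h=2.6690
  candidates: C₊=(0.4820,2.9057) cross=26.596; C₋=(0.3343,-2.4302) cross=-26.596
  mode - wants cross < 0 → take C=(0.3343,-2.4302) (cross=-26.596)
ex = (C−B)/|BC| = (0.4319,-0.9019); ey = (0.9019,0.4319)
P = B + 0.76·ex + 0.68·ey = (-0.0197,-0.1162)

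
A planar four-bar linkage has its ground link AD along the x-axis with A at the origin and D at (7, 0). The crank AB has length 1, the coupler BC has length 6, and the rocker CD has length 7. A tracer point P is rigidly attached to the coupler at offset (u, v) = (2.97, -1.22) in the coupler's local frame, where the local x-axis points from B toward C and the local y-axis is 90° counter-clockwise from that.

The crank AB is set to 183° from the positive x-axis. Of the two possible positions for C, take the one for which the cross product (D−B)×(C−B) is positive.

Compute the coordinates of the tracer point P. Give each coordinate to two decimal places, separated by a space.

1.60 1.83

A=(0,0), D=(7.00,0)
B = A + 1.00·(cos183°, sin183°) = (-0.9986, -0.0523)
|BD| = 7.9988
circle(B,6.00) ∩ circle(D,7.00): a=3.1868, h=5.0837
  candidates: C₊=(2.1548,5.0521) cross=40.664; C₋=(2.2213,-5.1151) cross=-40.664
  mode + wants cross > 0 → take C=(2.1548,5.0521) (cross=40.664)
ex = (C−B)/|BC| = (0.5256,0.8507); ey = (-0.8507,0.5256)
P = B + 2.97·ex + -1.22·ey = (1.6002,1.8332)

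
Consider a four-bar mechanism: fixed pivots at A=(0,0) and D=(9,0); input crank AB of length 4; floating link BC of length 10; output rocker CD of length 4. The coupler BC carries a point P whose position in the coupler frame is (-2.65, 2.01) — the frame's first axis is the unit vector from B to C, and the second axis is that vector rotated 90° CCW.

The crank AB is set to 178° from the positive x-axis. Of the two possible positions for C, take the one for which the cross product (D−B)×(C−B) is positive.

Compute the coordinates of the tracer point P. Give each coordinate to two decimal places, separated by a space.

-7.03 1.52

A=(0,0), D=(9.00,0)
B = A + 4.00·(cos178°, sin178°) = (-3.9976, 0.1396)
|BD| = 12.9983
circle(B,10.00) ∩ circle(D,4.00): a=9.7303, h=2.3066
  candidates: C₊=(5.7570,2.3416) cross=29.982; C₋=(5.7074,-2.2714) cross=-29.982
  mode + wants cross > 0 → take C=(5.7570,2.3416) (cross=29.982)
ex = (C−B)/|BC| = (0.9755,0.2202); ey = (-0.2202,0.9755)
P = B + -2.65·ex + 2.01·ey = (-7.0251,1.5167)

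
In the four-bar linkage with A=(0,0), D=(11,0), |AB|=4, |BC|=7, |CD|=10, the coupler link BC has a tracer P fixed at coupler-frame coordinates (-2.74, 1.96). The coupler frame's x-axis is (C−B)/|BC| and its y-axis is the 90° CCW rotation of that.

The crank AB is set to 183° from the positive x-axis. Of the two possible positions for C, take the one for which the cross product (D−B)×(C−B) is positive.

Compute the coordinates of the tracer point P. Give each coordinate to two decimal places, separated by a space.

A=(0,0), D=(11.00,0)
B = A + 4.00·(cos183°, sin183°) = (-3.9945, -0.2093)
|BD| = 14.9960
circle(B,7.00) ∩ circle(D,10.00): a=5.7975, h=3.9228
  candidates: C₊=(1.7477,3.7940) cross=58.827; C₋=(1.8572,-4.0509) cross=-58.827
  mode + wants cross > 0 → take C=(1.7477,3.7940) (cross=58.827)
ex = (C−B)/|BC| = (0.8203,0.5719); ey = (-0.5719,0.8203)
P = B + -2.74·ex + 1.96·ey = (-7.3631,-0.1686)

-7.36 -0.17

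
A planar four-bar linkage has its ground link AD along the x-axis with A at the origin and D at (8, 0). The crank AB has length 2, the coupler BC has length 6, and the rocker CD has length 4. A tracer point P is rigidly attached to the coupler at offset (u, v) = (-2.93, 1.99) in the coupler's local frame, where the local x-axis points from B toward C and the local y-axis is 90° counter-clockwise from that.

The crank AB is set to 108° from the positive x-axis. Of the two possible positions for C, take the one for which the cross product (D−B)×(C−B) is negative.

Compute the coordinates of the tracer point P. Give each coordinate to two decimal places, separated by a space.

-1.88 5.21

A=(0,0), D=(8.00,0)
B = A + 2.00·(cos108°, sin108°) = (-0.6180, 1.9021)
|BD| = 8.8254
circle(B,6.00) ∩ circle(D,4.00): a=5.5458, h=2.2900
  candidates: C₊=(5.2910,2.9430) cross=20.210; C₋=(4.3039,-1.5293) cross=-20.210
  mode - wants cross < 0 → take C=(4.3039,-1.5293) (cross=-20.210)
ex = (C−B)/|BC| = (0.8203,-0.5719); ey = (0.5719,0.8203)
P = B + -2.93·ex + 1.99·ey = (-1.8835,5.2102)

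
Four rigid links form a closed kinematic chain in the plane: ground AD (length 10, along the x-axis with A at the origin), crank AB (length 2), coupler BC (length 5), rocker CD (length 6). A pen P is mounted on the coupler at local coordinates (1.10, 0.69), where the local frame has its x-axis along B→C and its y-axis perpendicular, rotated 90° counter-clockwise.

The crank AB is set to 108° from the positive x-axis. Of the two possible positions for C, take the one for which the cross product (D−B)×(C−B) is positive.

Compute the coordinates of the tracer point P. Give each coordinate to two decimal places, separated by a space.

A=(0,0), D=(10.00,0)
B = A + 2.00·(cos108°, sin108°) = (-0.6180, 1.9021)
|BD| = 10.7871
circle(B,5.00) ∩ circle(D,6.00): a=4.8837, h=1.0723
  candidates: C₊=(4.3782,2.0965) cross=11.567; C₋=(4.0000,-0.0146) cross=-11.567
  mode + wants cross > 0 → take C=(4.3782,2.0965) (cross=11.567)
ex = (C−B)/|BC| = (0.9992,0.0389); ey = (-0.0389,0.9992)
P = B + 1.10·ex + 0.69·ey = (0.4543,2.6344)

0.45 2.63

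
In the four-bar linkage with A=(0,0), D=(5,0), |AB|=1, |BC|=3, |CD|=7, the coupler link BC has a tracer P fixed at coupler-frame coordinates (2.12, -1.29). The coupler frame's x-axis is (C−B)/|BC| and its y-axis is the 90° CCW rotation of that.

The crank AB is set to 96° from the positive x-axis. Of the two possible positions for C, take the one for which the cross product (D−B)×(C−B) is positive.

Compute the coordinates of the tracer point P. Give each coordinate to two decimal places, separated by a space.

A=(0,0), D=(5.00,0)
B = A + 1.00·(cos96°, sin96°) = (-0.1045, 0.9945)
|BD| = 5.2005
circle(B,3.00) ∩ circle(D,7.00): a=-1.2455, h=2.7292
  candidates: C₊=(-0.8051,3.9116) cross=14.193; C₋=(-1.8490,-1.4461) cross=-14.193
  mode + wants cross > 0 → take C=(-0.8051,3.9116) (cross=14.193)
ex = (C−B)/|BC| = (-0.2335,0.9723); ey = (-0.9723,-0.2335)
P = B + 2.12·ex + -1.29·ey = (0.6547,3.3572)

0.65 3.36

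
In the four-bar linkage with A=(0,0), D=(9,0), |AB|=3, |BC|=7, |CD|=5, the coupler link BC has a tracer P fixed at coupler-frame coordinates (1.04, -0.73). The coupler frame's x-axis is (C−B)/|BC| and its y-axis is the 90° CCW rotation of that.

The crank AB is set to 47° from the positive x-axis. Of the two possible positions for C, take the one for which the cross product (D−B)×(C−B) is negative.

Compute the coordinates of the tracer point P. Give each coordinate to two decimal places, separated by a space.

1.97 0.93

A=(0,0), D=(9.00,0)
B = A + 3.00·(cos47°, sin47°) = (2.0460, 2.1941)
|BD| = 7.2919
circle(B,7.00) ∩ circle(D,5.00): a=5.2916, h=4.5824
  candidates: C₊=(8.4712,4.9720) cross=33.415; C₋=(5.7136,-3.7682) cross=-33.415
  mode - wants cross < 0 → take C=(5.7136,-3.7682) (cross=-33.415)
ex = (C−B)/|BC| = (0.5239,-0.8518); ey = (0.8518,0.5239)
P = B + 1.04·ex + -0.73·ey = (1.9691,0.9258)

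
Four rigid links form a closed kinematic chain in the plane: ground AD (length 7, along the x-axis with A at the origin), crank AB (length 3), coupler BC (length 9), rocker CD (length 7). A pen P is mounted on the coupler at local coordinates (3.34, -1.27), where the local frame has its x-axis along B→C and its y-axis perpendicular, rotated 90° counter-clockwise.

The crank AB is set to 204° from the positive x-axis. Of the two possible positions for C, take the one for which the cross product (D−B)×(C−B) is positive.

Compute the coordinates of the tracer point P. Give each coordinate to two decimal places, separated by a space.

0.36 0.55

A=(0,0), D=(7.00,0)
B = A + 3.00·(cos204°, sin204°) = (-2.7406, -1.2202)
|BD| = 9.8168
circle(B,9.00) ∩ circle(D,7.00): a=6.5382, h=6.1848
  candidates: C₊=(2.9781,5.7293) cross=60.714; C₋=(4.5157,-6.5443) cross=-60.714
  mode + wants cross > 0 → take C=(2.9781,5.7293) (cross=60.714)
ex = (C−B)/|BC| = (0.6354,0.7722); ey = (-0.7722,0.6354)
P = B + 3.34·ex + -1.27·ey = (0.3623,0.5518)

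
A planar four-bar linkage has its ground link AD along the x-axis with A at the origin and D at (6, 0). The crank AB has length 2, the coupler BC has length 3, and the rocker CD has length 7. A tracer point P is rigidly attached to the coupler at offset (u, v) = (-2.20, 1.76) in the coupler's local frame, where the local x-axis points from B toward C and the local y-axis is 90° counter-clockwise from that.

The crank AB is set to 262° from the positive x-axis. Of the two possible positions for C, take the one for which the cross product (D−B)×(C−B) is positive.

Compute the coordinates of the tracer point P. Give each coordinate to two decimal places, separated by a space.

-1.51 -4.51

A=(0,0), D=(6.00,0)
B = A + 2.00·(cos262°, sin262°) = (-0.2783, -1.9805)
|BD| = 6.5833
circle(B,3.00) ∩ circle(D,7.00): a=0.2537, h=2.9893
  candidates: C₊=(-0.9357,0.9466) cross=19.679; C₋=(0.8629,-4.7550) cross=-19.679
  mode + wants cross > 0 → take C=(-0.9357,0.9466) (cross=19.679)
ex = (C−B)/|BC| = (-0.2191,0.9757); ey = (-0.9757,-0.2191)
P = B + -2.20·ex + 1.76·ey = (-1.5135,-4.5127)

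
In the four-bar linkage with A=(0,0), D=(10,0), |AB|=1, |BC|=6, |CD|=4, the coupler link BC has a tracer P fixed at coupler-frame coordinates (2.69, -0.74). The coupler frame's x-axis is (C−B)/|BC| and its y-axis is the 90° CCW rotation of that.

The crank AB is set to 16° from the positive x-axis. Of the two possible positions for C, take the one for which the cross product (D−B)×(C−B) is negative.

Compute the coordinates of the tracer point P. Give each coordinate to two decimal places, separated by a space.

A=(0,0), D=(10.00,0)
B = A + 1.00·(cos16°, sin16°) = (0.9613, 0.2756)
|BD| = 9.0429
circle(B,6.00) ∩ circle(D,4.00): a=5.6273, h=2.0817
  candidates: C₊=(6.6494,2.1848) cross=18.825; C₋=(6.5225,-1.9766) cross=-18.825
  mode - wants cross < 0 → take C=(6.5225,-1.9766) (cross=-18.825)
ex = (C−B)/|BC| = (0.9269,-0.3754); ey = (0.3754,0.9269)
P = B + 2.69·ex + -0.74·ey = (3.1768,-1.4200)

3.18 -1.42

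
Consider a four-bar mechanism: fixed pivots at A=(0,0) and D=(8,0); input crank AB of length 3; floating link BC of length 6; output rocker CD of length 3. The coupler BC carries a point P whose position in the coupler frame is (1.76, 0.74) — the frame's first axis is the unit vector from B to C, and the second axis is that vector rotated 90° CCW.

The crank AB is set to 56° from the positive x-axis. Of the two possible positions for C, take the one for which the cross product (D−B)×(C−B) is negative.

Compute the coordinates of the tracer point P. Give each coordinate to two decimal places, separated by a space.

3.41 1.68

A=(0,0), D=(8.00,0)
B = A + 3.00·(cos56°, sin56°) = (1.6776, 2.4871)
|BD| = 6.7940
circle(B,6.00) ∩ circle(D,3.00): a=5.3841, h=2.6480
  candidates: C₊=(7.6573,2.9804) cross=17.991; C₋=(5.7185,-1.9481) cross=-17.991
  mode - wants cross < 0 → take C=(5.7185,-1.9481) (cross=-17.991)
ex = (C−B)/|BC| = (0.6735,-0.7392); ey = (0.7392,0.6735)
P = B + 1.76·ex + 0.74·ey = (3.4099,1.6845)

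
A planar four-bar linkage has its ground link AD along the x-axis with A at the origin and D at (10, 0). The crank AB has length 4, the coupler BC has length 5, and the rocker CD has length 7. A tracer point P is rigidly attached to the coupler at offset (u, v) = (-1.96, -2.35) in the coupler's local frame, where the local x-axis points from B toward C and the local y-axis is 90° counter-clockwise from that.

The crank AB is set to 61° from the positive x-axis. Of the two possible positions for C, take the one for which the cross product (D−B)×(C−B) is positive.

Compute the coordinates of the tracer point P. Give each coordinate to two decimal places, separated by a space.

1.38 0.49

A=(0,0), D=(10.00,0)
B = A + 4.00·(cos61°, sin61°) = (1.9392, 3.4985)
|BD| = 8.7872
circle(B,5.00) ∩ circle(D,7.00): a=3.0280, h=3.9789
  candidates: C₊=(6.3010,5.9429) cross=34.963; C₋=(3.1328,-1.3570) cross=-34.963
  mode + wants cross > 0 → take C=(6.3010,5.9429) (cross=34.963)
ex = (C−B)/|BC| = (0.8724,0.4889); ey = (-0.4889,0.8724)
P = B + -1.96·ex + -2.35·ey = (1.3783,0.4903)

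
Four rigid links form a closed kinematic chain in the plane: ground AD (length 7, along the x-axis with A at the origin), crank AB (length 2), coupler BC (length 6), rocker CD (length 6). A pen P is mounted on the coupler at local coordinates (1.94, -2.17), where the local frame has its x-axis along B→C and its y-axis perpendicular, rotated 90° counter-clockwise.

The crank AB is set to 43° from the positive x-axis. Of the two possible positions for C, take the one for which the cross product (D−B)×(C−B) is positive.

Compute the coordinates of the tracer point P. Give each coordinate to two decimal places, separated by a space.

A=(0,0), D=(7.00,0)
B = A + 2.00·(cos43°, sin43°) = (1.4627, 1.3640)
|BD| = 5.7028
circle(B,6.00) ∩ circle(D,6.00): a=2.8514, h=5.2792
  candidates: C₊=(5.4940,5.8079) cross=30.106; C₋=(2.9687,-4.4439) cross=-30.106
  mode + wants cross > 0 → take C=(5.4940,5.8079) (cross=30.106)
ex = (C−B)/|BC| = (0.6719,0.7407); ey = (-0.7407,0.6719)
P = B + 1.94·ex + -2.17·ey = (4.3734,1.3429)

4.37 1.34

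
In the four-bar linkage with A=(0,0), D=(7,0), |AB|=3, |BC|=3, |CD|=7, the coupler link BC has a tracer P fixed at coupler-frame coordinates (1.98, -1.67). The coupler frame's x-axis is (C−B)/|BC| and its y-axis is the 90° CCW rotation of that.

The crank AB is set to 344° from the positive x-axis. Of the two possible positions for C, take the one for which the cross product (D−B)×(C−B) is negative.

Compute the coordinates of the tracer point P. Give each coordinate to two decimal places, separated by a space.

A=(0,0), D=(7.00,0)
B = A + 3.00·(cos344°, sin344°) = (2.8838, -0.8269)
|BD| = 4.1985
circle(B,3.00) ∩ circle(D,7.00): a=-2.6644, h=1.3787
  candidates: C₊=(0.0000,0.0000) cross=5.788; C₋=(0.5431,-2.7034) cross=-5.788
  mode - wants cross < 0 → take C=(0.5431,-2.7034) (cross=-5.788)
ex = (C−B)/|BC| = (-0.7802,-0.6255); ey = (0.6255,-0.7802)
P = B + 1.98·ex + -1.67·ey = (0.2944,-0.7624)

0.29 -0.76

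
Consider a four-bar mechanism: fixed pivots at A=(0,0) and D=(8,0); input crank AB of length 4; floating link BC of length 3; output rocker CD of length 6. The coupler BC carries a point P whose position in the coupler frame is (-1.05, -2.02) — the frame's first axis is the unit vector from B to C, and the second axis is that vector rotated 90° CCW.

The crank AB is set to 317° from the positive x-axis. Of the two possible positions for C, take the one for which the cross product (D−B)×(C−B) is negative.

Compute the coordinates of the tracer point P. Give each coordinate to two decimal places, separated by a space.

A=(0,0), D=(8.00,0)
B = A + 4.00·(cos317°, sin317°) = (2.9254, -2.7280)
|BD| = 5.7614
circle(B,3.00) ∩ circle(D,6.00): a=0.5375, h=2.9515
  candidates: C₊=(2.0013,0.1261) cross=17.004; C₋=(4.7963,-5.0731) cross=-17.004
  mode - wants cross < 0 → take C=(4.7963,-5.0731) (cross=-17.004)
ex = (C−B)/|BC| = (0.6236,-0.7817); ey = (0.7817,0.6236)
P = B + -1.05·ex + -2.02·ey = (0.6915,-3.1670)

0.69 -3.17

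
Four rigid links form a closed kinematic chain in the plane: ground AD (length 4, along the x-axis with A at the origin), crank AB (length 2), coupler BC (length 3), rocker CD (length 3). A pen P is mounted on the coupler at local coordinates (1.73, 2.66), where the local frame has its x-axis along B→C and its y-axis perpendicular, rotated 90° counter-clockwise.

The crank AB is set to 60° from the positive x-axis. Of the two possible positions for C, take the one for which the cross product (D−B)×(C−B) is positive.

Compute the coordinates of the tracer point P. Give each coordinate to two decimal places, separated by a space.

1.46 4.87

A=(0,0), D=(4.00,0)
B = A + 2.00·(cos60°, sin60°) = (1.0000, 1.7321)
|BD| = 3.4641
circle(B,3.00) ∩ circle(D,3.00): a=1.7321, h=2.4495
  candidates: C₊=(3.7247,2.9873) cross=8.485; C₋=(1.2753,-1.2553) cross=-8.485
  mode + wants cross > 0 → take C=(3.7247,2.9873) (cross=8.485)
ex = (C−B)/|BC| = (0.9082,0.4184); ey = (-0.4184,0.9082)
P = B + 1.73·ex + 2.66·ey = (1.4582,4.8719)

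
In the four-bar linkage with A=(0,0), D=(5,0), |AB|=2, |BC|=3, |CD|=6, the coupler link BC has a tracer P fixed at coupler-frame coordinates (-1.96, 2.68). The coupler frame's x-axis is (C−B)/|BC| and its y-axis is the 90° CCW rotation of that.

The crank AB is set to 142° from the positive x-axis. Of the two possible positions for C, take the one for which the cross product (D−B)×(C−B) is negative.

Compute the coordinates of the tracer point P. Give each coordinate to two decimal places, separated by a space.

0.48 3.84

A=(0,0), D=(5.00,0)
B = A + 2.00·(cos142°, sin142°) = (-1.5760, 1.2313)
|BD| = 6.6903
circle(B,3.00) ∩ circle(D,6.00): a=1.3273, h=2.6904
  candidates: C₊=(0.2238,3.6315) cross=18.000; C₋=(-0.7665,-1.6574) cross=-18.000
  mode - wants cross < 0 → take C=(-0.7665,-1.6574) (cross=-18.000)
ex = (C−B)/|BC| = (0.2698,-0.9629); ey = (0.9629,0.2698)
P = B + -1.96·ex + 2.68·ey = (0.4757,3.8418)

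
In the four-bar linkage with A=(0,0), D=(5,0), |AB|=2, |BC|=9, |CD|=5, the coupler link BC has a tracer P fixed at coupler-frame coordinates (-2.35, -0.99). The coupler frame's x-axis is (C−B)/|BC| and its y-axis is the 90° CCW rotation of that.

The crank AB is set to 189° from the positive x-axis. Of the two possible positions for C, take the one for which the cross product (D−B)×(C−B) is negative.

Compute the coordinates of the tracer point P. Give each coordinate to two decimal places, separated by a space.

A=(0,0), D=(5.00,0)
B = A + 2.00·(cos189°, sin189°) = (-1.9754, -0.3129)
|BD| = 6.9824
circle(B,9.00) ∩ circle(D,5.00): a=7.5013, h=4.9730
  candidates: C₊=(5.2955,4.9913) cross=34.723; C₋=(5.7412,-4.9448) cross=-34.723
  mode - wants cross < 0 → take C=(5.7412,-4.9448) (cross=-34.723)
ex = (C−B)/|BC| = (0.8574,-0.5147); ey = (0.5147,0.8574)
P = B + -2.35·ex + -0.99·ey = (-4.4998,0.0477)

-4.50 0.05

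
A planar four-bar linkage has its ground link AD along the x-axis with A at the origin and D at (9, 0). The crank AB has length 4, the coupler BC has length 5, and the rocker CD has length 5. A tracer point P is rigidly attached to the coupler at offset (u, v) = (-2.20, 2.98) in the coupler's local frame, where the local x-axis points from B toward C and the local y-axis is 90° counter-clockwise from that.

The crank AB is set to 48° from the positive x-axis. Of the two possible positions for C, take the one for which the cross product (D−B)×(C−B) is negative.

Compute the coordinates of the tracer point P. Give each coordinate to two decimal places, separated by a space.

A=(0,0), D=(9.00,0)
B = A + 4.00·(cos48°, sin48°) = (2.6765, 2.9726)
|BD| = 6.9873
circle(B,5.00) ∩ circle(D,5.00): a=3.4937, h=3.5769
  candidates: C₊=(7.3600,4.7234) cross=24.993; C₋=(4.3166,-1.7508) cross=-24.993
  mode - wants cross < 0 → take C=(4.3166,-1.7508) (cross=-24.993)
ex = (C−B)/|BC| = (0.3280,-0.9447); ey = (0.9447,0.3280)
P = B + -2.20·ex + 2.98·ey = (4.7700,6.0283)

4.77 6.03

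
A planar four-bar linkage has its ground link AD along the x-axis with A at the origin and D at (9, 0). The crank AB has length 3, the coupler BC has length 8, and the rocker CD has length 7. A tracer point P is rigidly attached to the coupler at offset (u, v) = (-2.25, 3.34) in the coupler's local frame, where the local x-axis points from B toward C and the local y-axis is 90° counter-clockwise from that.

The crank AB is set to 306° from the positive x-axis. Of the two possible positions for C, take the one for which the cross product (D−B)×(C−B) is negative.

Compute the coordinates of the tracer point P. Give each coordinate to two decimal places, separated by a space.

A=(0,0), D=(9.00,0)
B = A + 3.00·(cos306°, sin306°) = (1.7634, -2.4271)
|BD| = 7.6328
circle(B,8.00) ∩ circle(D,7.00): a=4.7990, h=6.4007
  candidates: C₊=(4.2780,5.1675) cross=48.856; C₋=(8.3486,-6.9696) cross=-48.856
  mode - wants cross < 0 → take C=(8.3486,-6.9696) (cross=-48.856)
ex = (C−B)/|BC| = (0.8232,-0.5678); ey = (0.5678,0.8232)
P = B + -2.25·ex + 3.34·ey = (1.8078,1.5999)

1.81 1.60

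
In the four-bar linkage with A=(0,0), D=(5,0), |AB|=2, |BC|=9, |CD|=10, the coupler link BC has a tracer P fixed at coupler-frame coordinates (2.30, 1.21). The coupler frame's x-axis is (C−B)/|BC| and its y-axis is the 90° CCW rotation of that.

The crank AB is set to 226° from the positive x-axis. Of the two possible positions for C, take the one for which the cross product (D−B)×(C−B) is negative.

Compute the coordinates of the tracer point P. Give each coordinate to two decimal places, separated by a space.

0.66 -3.03

A=(0,0), D=(5.00,0)
B = A + 2.00·(cos226°, sin226°) = (-1.3893, -1.4387)
|BD| = 6.5493
circle(B,9.00) ∩ circle(D,10.00): a=1.8241, h=8.8132
  candidates: C₊=(-1.5458,7.5600) cross=57.720; C₋=(2.3262,-9.6359) cross=-57.720
  mode - wants cross < 0 → take C=(2.3262,-9.6359) (cross=-57.720)
ex = (C−B)/|BC| = (0.4128,-0.9108); ey = (0.9108,0.4128)
P = B + 2.30·ex + 1.21·ey = (0.6623,-3.0340)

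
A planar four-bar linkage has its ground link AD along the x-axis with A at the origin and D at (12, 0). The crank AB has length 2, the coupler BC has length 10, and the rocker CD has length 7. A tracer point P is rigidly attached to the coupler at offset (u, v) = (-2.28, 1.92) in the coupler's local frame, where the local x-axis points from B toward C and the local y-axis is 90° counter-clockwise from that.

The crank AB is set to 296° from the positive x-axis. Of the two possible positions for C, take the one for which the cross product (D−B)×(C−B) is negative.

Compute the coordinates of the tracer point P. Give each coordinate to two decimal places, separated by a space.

A=(0,0), D=(12.00,0)
B = A + 2.00·(cos296°, sin296°) = (0.8767, -1.7976)
|BD| = 11.2676
circle(B,10.00) ∩ circle(D,7.00): a=7.8969, h=6.1350
  candidates: C₊=(7.6938,5.5187) cross=69.127; C₋=(9.6513,-6.5942) cross=-69.127
  mode - wants cross < 0 → take C=(9.6513,-6.5942) (cross=-69.127)
ex = (C−B)/|BC| = (0.8775,-0.4797); ey = (0.4797,0.8775)
P = B + -2.28·ex + 1.92·ey = (-0.2029,0.9808)

-0.20 0.98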